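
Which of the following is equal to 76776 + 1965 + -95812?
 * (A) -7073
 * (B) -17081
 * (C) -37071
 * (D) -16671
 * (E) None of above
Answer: E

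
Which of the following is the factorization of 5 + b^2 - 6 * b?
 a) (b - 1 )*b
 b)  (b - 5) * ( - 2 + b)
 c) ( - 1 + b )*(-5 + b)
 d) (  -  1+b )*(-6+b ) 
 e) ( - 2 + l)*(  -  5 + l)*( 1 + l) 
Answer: c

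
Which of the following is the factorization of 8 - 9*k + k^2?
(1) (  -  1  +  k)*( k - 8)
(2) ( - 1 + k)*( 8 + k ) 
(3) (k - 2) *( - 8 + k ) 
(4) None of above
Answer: 1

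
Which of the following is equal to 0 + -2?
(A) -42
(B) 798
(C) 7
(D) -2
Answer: D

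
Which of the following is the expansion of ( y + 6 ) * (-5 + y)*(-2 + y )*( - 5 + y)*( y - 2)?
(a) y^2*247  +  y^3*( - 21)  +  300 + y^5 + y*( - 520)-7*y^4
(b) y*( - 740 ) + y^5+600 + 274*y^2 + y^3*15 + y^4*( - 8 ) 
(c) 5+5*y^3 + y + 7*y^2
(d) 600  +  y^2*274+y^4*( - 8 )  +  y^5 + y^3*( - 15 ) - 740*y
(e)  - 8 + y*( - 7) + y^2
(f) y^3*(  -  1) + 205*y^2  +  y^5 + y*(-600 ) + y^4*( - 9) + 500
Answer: d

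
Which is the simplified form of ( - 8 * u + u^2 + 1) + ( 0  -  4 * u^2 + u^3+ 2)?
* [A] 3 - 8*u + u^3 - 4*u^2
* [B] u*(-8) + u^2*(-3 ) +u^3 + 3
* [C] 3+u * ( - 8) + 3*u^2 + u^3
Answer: B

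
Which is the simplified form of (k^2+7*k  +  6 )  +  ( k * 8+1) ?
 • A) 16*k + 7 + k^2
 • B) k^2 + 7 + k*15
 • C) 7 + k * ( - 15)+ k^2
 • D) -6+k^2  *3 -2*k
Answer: B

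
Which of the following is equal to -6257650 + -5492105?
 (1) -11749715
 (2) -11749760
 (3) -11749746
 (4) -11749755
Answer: 4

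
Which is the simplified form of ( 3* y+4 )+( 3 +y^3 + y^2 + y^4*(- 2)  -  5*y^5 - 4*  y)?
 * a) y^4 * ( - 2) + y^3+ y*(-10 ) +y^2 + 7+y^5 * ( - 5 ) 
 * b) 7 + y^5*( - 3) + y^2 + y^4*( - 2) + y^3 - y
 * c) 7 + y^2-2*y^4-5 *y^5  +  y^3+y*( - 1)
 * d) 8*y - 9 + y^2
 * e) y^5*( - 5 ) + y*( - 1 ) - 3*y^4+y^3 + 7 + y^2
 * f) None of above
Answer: c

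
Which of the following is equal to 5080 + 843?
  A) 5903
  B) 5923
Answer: B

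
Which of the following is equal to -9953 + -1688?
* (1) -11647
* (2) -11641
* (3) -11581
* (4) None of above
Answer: 2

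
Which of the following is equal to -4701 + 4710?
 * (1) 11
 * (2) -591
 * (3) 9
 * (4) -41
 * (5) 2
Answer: 3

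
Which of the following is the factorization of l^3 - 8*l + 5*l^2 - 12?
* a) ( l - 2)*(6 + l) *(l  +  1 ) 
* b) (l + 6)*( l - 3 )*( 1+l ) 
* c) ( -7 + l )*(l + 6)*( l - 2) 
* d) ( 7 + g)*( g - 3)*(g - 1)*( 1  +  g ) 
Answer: a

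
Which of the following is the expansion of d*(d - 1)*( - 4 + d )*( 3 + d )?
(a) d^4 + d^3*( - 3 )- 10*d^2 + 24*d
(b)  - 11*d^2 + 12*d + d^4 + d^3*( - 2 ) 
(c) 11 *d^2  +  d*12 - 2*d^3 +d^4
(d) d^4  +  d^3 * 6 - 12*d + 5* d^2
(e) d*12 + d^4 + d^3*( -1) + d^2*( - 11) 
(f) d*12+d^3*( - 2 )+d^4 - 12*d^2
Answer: b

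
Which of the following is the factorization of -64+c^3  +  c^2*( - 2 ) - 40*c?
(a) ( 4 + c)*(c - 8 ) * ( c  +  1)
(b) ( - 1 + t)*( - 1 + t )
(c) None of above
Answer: c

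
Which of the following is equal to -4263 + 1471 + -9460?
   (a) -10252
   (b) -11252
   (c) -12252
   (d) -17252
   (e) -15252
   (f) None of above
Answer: c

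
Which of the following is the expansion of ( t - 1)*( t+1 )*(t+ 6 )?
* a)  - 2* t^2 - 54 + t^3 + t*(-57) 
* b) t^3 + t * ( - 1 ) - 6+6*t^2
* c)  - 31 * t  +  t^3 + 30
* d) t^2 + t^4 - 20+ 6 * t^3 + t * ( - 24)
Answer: b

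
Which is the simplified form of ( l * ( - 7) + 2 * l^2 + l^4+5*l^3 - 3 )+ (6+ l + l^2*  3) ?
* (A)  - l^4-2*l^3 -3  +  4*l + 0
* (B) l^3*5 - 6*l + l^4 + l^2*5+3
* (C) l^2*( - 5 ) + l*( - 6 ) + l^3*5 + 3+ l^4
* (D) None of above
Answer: B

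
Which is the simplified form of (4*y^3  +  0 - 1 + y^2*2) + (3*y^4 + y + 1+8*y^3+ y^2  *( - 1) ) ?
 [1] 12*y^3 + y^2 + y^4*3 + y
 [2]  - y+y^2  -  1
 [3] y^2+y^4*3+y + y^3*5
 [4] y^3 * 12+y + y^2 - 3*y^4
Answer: 1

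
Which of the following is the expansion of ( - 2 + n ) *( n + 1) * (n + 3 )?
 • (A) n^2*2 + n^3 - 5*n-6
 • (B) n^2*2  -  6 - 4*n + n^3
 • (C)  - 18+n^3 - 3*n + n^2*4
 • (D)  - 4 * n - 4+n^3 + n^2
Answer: A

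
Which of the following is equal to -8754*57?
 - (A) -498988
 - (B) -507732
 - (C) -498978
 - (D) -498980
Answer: C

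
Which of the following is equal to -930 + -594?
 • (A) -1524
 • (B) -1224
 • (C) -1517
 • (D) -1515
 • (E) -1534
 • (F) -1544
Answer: A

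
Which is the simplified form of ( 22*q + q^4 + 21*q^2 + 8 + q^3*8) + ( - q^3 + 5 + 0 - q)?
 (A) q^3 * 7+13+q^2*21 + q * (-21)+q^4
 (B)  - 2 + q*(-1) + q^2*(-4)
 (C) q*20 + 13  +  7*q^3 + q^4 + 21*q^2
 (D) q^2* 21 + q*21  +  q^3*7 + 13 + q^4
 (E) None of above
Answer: D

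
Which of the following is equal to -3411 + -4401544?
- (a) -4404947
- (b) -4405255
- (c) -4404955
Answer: c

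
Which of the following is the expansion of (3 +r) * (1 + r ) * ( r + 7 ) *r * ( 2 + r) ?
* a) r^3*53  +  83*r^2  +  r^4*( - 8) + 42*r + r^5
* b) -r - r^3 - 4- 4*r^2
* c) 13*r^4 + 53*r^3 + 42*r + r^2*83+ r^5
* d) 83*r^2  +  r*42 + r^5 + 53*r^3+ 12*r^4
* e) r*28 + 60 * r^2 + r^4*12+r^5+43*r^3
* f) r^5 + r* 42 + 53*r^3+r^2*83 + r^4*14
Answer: c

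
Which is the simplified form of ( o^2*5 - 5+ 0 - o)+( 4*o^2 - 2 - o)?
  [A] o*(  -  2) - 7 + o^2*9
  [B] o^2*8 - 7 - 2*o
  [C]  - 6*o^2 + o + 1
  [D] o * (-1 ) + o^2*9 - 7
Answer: A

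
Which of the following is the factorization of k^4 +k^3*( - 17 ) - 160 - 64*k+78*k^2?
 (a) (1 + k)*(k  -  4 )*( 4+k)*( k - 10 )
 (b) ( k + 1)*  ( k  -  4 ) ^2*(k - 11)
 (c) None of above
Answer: c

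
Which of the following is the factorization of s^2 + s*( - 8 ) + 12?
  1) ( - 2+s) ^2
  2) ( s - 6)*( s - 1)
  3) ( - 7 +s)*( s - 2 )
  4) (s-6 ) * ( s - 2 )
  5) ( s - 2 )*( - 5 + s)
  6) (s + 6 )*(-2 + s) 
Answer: 4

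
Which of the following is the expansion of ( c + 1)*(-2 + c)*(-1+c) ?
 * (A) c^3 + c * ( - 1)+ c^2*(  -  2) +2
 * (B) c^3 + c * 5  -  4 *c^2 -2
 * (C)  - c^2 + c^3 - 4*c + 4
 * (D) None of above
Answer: A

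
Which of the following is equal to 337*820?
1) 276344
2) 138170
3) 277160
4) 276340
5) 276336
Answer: 4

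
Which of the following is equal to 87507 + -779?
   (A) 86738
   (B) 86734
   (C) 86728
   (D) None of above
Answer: C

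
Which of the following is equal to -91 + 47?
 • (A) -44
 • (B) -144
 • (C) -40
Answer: A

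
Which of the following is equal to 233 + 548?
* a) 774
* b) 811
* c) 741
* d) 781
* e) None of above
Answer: d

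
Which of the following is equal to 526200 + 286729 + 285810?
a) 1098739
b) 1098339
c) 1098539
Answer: a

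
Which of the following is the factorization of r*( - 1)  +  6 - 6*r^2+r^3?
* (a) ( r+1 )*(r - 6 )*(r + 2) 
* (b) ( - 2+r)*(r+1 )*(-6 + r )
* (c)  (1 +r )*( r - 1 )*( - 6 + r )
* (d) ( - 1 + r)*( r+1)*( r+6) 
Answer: c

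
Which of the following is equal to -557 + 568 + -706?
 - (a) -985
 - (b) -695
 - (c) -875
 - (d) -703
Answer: b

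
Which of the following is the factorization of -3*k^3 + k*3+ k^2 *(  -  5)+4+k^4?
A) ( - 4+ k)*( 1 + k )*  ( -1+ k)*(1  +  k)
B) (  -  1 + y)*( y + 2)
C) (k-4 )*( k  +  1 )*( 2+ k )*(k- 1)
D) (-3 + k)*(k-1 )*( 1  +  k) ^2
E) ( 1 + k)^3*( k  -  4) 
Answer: A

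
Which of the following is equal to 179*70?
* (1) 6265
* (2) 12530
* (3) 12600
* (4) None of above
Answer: 2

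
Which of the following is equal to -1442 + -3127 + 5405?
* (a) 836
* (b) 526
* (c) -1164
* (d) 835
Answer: a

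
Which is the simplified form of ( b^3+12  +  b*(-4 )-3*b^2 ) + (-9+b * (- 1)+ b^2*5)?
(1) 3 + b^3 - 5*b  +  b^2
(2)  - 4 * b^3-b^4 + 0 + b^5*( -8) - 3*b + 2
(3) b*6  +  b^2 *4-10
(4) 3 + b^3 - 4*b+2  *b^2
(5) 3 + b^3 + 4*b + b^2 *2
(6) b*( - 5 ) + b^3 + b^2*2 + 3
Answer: 6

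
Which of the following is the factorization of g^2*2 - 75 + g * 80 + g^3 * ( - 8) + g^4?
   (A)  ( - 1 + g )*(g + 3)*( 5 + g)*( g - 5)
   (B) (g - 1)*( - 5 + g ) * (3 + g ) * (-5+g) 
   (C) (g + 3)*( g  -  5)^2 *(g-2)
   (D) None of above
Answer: B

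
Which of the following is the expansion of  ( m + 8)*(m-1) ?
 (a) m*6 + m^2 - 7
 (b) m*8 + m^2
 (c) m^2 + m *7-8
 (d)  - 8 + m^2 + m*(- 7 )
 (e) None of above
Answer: c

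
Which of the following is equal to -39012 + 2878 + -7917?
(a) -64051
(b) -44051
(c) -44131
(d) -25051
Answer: b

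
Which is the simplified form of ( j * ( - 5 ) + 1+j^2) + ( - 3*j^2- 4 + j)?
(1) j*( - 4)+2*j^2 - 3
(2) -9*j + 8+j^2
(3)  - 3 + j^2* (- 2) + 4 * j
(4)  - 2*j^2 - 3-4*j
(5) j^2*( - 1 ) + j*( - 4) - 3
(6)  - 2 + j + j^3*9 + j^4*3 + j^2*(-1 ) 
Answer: 4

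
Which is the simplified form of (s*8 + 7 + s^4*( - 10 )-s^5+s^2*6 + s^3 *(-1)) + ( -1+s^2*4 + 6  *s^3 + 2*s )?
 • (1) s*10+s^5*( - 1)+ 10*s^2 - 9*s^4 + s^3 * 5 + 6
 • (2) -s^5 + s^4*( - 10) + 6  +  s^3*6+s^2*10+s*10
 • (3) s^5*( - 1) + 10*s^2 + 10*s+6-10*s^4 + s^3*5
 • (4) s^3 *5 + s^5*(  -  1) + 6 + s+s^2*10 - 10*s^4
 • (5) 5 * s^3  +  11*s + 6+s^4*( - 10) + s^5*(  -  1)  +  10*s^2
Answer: 3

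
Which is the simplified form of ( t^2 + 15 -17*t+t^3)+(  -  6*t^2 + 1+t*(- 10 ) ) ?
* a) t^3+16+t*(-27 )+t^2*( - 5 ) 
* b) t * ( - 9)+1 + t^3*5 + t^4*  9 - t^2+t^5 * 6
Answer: a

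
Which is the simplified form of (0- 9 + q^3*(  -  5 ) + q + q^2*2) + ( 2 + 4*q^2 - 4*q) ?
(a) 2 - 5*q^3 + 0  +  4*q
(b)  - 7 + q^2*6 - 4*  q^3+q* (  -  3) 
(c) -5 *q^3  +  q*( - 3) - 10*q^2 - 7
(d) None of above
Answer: d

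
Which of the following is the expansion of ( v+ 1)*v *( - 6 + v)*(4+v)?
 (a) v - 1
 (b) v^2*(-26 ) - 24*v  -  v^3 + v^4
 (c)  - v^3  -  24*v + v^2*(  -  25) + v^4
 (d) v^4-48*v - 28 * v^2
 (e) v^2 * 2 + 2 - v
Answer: b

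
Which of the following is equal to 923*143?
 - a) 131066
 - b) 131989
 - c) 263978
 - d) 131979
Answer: b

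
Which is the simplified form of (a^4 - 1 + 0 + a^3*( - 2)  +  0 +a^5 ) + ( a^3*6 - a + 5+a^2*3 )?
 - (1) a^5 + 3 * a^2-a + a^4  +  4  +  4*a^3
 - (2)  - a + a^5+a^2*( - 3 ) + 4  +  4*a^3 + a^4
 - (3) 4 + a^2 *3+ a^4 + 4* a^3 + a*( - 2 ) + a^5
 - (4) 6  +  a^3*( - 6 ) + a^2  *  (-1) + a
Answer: 1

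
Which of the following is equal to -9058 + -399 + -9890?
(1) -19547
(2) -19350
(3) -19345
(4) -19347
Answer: 4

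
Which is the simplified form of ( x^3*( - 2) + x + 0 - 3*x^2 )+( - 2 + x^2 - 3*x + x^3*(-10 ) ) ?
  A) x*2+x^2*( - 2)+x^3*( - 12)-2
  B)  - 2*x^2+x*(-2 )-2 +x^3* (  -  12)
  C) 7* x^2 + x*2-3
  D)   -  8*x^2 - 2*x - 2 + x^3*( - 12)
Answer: B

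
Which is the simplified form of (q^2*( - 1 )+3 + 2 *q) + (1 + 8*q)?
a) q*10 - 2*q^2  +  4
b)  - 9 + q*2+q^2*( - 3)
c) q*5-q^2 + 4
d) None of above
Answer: d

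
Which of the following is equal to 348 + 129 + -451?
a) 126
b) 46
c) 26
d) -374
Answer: c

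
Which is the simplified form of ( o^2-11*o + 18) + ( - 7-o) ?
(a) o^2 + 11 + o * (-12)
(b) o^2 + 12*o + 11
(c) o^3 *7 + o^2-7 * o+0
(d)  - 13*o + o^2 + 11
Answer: a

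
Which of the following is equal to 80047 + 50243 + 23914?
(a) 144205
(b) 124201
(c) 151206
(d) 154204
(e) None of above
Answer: d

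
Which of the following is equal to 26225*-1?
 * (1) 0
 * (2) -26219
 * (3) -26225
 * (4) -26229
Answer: 3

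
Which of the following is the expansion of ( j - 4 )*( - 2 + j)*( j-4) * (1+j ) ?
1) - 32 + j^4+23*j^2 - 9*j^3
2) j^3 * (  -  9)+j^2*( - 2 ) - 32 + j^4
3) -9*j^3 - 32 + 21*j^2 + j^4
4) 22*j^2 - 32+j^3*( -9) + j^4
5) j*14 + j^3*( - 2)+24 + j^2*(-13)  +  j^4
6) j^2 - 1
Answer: 4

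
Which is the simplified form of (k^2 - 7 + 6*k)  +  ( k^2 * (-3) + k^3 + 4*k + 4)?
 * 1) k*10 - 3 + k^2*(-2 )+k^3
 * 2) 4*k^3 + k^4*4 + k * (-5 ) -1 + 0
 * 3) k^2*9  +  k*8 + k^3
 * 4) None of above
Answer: 1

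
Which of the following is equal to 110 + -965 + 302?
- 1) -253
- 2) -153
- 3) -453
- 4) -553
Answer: 4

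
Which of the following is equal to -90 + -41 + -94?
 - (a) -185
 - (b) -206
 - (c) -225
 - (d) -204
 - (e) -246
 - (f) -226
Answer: c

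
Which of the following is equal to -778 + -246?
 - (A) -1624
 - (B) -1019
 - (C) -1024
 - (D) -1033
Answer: C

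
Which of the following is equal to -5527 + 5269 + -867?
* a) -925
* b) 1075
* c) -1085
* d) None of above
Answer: d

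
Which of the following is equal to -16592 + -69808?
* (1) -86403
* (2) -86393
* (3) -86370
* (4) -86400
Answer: 4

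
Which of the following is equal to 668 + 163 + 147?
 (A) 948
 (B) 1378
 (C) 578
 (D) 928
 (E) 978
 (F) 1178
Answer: E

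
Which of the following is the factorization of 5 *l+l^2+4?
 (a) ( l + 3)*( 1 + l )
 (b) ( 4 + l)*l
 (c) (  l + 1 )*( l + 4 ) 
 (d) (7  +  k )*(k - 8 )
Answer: c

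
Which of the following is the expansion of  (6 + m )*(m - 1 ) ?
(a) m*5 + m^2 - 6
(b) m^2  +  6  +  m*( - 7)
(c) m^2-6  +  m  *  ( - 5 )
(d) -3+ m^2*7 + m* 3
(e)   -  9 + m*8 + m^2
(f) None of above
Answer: a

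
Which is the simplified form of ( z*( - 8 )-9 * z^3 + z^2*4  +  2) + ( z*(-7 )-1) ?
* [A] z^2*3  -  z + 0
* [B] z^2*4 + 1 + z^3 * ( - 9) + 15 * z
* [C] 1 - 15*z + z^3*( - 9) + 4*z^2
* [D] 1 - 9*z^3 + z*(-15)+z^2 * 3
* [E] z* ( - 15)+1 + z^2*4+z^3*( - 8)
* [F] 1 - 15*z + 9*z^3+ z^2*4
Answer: C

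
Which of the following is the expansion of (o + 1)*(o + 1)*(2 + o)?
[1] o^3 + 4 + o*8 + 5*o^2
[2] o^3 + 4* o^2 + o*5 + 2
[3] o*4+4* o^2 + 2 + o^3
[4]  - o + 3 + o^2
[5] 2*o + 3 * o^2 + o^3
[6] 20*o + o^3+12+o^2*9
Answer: 2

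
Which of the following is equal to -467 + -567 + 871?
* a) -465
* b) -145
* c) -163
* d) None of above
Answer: c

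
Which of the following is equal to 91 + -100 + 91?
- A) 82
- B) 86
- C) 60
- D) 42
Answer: A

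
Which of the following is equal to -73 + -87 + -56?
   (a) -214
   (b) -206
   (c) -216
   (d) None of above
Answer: c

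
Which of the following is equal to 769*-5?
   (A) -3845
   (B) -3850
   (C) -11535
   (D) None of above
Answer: A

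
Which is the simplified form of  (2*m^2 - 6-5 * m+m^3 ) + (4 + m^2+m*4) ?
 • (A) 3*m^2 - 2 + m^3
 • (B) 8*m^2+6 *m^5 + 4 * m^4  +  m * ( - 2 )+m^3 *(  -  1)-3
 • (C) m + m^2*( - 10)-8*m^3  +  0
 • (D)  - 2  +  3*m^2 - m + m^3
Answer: D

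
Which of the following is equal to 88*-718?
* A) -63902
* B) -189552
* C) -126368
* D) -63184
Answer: D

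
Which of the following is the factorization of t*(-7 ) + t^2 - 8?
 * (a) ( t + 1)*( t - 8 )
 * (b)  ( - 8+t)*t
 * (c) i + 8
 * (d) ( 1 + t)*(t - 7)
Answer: a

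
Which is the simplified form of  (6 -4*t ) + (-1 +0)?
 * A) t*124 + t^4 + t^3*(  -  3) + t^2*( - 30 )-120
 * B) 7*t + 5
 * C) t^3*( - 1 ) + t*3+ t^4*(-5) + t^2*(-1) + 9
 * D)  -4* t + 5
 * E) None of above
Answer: D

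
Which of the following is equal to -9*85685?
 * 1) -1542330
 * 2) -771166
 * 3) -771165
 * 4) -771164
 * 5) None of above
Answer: 3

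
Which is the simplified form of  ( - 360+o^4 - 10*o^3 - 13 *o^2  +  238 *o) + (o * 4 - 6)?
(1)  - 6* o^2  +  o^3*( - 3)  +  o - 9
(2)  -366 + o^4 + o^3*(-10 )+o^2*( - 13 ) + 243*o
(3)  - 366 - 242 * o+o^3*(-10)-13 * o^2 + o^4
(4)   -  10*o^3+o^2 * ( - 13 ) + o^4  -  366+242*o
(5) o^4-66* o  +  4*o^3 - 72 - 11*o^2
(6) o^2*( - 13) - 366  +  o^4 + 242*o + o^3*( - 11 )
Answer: 4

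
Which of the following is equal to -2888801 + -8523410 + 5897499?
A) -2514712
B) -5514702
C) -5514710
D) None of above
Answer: D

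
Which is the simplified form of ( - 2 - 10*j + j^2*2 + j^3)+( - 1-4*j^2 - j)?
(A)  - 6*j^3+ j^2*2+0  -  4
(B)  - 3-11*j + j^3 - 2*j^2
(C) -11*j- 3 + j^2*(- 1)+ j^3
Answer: B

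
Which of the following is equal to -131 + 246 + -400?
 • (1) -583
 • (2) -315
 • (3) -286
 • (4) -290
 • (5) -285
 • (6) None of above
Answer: 5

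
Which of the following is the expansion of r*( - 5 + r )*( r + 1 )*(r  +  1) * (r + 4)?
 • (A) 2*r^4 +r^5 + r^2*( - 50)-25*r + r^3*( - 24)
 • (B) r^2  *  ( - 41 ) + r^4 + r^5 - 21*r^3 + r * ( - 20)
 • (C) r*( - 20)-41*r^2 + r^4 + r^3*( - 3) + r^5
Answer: B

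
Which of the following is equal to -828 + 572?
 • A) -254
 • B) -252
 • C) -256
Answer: C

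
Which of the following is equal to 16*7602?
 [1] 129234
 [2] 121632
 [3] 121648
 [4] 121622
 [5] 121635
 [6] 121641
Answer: 2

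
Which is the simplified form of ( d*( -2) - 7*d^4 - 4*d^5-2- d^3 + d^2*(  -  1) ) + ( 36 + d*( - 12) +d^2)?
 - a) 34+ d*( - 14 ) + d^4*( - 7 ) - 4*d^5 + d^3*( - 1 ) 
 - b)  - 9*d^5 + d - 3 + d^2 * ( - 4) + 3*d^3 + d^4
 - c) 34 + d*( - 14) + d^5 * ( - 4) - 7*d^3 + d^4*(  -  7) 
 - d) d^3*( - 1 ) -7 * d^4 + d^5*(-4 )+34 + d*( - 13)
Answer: a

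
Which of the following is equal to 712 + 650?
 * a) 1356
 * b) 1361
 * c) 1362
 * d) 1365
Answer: c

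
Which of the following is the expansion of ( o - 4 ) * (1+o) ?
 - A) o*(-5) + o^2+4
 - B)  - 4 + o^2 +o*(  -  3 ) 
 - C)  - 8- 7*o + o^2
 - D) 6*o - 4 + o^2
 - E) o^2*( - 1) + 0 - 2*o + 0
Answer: B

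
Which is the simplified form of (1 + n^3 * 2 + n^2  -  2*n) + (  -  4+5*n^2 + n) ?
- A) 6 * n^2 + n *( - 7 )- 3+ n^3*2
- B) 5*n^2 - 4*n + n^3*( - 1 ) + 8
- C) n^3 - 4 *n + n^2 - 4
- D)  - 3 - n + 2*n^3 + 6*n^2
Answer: D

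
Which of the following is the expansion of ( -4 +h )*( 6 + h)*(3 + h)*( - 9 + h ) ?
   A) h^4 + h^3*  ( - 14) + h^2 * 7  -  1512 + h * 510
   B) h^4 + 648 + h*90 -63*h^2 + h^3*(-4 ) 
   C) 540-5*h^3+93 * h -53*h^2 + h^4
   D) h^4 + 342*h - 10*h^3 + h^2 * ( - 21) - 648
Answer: B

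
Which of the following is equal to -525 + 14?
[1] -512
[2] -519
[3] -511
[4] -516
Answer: 3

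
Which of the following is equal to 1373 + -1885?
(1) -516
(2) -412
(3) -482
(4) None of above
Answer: 4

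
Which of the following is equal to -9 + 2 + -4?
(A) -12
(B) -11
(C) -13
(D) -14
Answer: B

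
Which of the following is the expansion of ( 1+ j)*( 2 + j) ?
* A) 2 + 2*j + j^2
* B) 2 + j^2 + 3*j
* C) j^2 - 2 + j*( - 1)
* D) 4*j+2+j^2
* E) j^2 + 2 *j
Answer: B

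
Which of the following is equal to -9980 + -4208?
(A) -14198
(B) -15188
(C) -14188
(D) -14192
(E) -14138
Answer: C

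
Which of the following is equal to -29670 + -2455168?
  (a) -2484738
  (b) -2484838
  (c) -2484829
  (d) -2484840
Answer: b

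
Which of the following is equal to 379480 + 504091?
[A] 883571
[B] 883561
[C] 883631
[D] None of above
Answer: A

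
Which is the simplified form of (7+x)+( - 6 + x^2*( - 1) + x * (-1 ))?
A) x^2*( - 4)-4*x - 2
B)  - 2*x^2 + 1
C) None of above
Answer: C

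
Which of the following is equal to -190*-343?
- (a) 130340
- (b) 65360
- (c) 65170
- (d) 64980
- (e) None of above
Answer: c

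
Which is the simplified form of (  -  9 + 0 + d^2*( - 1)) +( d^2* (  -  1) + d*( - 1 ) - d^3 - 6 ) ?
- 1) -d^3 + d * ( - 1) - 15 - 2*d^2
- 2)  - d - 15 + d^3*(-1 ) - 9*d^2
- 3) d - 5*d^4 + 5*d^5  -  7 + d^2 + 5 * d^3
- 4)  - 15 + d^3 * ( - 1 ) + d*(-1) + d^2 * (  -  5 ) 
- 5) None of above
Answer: 1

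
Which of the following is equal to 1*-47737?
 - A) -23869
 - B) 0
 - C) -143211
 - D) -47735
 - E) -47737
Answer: E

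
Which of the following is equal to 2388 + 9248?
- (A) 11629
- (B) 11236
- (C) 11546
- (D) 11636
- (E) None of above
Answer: D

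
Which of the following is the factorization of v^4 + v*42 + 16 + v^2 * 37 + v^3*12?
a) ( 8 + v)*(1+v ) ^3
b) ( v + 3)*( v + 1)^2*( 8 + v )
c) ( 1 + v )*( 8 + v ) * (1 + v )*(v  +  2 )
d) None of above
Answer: c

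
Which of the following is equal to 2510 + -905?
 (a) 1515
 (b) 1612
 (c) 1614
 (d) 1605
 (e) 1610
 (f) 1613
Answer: d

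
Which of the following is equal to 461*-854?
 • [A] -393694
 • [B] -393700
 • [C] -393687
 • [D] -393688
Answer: A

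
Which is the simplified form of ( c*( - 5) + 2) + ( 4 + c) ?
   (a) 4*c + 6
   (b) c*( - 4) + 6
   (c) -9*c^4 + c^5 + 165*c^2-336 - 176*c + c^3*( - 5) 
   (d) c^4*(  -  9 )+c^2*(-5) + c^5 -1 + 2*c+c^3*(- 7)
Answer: b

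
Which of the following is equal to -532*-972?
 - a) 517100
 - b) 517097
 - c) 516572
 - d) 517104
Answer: d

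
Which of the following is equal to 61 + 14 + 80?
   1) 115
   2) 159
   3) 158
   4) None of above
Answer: 4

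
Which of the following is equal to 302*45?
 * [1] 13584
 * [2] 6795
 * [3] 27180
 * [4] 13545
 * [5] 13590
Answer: 5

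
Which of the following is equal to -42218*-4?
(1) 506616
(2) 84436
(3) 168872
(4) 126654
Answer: 3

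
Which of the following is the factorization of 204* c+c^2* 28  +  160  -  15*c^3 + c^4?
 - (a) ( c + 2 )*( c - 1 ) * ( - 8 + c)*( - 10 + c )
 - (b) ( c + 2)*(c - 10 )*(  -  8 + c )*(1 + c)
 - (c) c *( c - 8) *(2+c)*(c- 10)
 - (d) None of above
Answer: b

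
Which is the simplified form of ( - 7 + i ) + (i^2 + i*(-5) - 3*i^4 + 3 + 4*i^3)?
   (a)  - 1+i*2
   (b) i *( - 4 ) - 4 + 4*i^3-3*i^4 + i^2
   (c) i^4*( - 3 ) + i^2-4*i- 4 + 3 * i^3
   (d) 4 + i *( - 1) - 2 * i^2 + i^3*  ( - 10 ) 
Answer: b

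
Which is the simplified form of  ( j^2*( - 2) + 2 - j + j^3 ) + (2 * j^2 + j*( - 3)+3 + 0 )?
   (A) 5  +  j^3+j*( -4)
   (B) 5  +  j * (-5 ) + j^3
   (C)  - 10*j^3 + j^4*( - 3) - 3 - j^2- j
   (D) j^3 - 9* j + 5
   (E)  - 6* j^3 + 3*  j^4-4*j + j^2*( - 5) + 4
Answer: A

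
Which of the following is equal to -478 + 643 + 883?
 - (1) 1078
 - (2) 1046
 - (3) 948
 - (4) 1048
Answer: 4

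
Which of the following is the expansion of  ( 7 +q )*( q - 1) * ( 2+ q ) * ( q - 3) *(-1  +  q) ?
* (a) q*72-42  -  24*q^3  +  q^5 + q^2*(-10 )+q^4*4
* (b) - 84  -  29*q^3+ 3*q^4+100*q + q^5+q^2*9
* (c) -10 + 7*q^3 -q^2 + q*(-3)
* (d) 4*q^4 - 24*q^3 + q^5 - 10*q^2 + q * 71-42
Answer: d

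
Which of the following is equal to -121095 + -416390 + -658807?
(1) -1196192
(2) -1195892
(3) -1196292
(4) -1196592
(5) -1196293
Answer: 3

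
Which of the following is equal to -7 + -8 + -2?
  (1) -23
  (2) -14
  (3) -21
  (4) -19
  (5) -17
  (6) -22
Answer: 5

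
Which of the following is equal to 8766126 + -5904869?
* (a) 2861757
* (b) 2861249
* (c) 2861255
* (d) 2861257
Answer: d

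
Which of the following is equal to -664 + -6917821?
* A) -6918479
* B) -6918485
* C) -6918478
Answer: B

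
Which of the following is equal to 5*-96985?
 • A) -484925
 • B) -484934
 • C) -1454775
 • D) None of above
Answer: A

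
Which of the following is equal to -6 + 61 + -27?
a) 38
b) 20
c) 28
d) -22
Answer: c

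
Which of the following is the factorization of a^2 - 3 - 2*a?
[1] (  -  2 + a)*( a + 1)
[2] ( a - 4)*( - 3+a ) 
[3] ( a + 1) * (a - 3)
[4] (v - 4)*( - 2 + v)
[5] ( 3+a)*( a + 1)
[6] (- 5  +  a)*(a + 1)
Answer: 3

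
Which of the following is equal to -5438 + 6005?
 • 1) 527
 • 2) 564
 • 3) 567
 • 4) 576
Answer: 3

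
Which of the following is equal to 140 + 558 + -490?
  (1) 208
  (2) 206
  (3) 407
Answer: 1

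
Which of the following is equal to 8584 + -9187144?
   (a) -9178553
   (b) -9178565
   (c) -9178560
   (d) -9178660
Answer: c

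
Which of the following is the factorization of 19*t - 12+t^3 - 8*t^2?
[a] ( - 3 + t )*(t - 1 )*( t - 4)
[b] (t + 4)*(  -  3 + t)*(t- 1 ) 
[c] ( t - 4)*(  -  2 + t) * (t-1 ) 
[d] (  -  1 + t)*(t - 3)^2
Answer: a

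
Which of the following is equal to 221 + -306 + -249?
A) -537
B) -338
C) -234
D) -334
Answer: D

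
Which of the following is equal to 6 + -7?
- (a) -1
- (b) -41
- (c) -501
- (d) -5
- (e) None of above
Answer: a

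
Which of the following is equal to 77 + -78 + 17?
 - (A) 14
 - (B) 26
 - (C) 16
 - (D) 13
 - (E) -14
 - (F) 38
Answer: C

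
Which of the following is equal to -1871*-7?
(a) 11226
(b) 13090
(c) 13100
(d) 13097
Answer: d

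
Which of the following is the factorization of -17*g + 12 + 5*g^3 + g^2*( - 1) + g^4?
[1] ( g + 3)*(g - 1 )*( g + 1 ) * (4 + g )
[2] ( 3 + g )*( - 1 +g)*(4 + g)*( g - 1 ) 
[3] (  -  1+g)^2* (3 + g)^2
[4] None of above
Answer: 2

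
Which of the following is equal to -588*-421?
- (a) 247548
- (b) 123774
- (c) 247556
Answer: a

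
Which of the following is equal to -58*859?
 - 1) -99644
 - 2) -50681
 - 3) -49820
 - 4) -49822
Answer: 4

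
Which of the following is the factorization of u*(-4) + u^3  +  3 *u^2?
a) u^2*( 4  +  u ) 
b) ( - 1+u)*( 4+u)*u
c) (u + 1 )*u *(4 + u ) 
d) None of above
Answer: b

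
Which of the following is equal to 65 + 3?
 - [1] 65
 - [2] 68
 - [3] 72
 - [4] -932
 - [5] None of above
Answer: 2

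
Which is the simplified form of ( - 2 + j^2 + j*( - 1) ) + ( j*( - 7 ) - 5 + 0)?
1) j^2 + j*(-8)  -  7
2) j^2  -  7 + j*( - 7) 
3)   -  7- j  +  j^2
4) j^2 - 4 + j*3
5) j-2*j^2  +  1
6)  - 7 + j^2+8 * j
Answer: 1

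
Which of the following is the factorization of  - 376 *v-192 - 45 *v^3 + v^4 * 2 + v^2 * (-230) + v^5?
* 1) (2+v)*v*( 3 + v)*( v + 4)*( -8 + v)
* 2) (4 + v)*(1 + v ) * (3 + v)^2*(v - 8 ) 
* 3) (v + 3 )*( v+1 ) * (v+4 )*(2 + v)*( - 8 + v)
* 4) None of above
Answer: 3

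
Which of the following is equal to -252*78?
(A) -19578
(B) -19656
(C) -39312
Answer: B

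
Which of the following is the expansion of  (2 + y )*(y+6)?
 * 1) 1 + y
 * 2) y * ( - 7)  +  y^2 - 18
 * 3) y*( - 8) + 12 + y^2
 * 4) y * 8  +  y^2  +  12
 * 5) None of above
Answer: 4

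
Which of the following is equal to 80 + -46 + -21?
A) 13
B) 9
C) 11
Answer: A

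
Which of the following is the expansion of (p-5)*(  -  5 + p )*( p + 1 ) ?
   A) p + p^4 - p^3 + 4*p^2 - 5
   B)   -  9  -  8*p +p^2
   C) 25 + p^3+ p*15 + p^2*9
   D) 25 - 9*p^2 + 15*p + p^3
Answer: D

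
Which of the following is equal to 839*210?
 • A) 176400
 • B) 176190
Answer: B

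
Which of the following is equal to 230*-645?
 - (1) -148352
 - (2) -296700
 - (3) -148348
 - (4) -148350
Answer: 4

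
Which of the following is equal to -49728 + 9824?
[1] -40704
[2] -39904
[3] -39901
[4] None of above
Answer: 2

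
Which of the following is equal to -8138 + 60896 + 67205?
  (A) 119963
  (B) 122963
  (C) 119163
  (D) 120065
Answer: A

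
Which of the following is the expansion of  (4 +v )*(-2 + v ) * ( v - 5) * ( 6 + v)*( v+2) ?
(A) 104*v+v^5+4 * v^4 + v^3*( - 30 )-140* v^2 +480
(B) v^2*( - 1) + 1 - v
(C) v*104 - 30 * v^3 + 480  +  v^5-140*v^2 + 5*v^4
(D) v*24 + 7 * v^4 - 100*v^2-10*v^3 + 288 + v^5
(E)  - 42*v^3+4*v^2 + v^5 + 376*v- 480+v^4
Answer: C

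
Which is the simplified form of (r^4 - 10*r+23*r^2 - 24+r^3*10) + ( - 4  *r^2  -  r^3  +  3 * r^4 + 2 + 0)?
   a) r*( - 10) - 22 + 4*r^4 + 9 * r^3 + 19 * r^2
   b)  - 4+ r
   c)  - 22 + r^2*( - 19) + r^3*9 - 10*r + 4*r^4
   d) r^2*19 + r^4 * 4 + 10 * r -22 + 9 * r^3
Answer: a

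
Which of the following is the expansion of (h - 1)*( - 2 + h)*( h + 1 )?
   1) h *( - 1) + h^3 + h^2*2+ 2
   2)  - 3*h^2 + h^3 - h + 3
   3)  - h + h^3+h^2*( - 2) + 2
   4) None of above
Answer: 3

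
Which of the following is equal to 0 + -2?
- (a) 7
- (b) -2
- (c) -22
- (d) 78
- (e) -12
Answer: b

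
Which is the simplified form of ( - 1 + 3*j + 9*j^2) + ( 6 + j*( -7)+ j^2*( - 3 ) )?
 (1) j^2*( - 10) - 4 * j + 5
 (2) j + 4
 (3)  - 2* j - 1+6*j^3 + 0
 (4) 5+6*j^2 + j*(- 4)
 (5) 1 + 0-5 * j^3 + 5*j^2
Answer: 4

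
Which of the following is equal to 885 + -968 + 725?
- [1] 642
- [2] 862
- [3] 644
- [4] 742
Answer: 1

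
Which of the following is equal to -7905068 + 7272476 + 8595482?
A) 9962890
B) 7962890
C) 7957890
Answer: B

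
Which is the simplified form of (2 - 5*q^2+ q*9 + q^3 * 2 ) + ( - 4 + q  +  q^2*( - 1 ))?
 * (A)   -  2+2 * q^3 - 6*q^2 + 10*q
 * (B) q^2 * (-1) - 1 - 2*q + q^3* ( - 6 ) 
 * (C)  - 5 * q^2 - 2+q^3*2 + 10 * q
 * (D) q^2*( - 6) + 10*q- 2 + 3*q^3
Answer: A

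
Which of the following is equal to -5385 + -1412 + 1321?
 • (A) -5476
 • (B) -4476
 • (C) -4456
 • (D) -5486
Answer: A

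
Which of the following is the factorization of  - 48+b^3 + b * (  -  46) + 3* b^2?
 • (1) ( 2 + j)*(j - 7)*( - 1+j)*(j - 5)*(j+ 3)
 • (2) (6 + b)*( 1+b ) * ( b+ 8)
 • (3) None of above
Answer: 3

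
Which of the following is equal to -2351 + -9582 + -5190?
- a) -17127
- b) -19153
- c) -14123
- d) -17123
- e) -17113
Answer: d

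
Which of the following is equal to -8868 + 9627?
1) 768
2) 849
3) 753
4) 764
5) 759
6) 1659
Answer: 5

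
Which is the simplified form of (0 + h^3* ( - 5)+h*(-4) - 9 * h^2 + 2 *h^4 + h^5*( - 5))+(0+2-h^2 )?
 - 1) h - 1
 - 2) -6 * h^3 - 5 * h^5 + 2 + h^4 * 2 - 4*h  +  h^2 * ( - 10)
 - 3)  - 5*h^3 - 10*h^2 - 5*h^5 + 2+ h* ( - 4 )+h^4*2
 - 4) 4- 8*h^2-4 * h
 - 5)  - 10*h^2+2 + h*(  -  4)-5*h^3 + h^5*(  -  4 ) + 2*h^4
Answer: 3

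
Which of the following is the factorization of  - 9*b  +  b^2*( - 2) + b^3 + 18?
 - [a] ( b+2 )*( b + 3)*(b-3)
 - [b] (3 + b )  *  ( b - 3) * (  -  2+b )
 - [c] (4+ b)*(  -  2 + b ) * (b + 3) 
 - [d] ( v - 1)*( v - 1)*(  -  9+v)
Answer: b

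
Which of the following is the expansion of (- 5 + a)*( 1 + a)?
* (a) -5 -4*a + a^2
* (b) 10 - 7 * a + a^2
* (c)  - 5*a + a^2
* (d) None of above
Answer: a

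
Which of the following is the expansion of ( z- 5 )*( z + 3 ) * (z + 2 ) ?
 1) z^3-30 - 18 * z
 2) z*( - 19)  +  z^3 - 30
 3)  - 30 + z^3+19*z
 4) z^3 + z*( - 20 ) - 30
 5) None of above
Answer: 2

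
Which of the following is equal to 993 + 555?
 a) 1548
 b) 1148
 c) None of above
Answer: a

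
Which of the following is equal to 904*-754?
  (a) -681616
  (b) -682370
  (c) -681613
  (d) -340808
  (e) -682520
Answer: a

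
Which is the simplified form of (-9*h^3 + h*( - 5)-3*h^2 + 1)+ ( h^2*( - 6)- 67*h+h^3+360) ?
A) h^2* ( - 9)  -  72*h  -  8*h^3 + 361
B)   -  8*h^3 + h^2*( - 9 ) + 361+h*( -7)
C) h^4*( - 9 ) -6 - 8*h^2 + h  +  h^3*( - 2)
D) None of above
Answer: A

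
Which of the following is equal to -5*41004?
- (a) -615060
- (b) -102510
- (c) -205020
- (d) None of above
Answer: c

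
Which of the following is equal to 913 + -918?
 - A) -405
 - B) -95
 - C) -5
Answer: C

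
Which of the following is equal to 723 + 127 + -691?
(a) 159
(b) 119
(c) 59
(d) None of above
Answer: a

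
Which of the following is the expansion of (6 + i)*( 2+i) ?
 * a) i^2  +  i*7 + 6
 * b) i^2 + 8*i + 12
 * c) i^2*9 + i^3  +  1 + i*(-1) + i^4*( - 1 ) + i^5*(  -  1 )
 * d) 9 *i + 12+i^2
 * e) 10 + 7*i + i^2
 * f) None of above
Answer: b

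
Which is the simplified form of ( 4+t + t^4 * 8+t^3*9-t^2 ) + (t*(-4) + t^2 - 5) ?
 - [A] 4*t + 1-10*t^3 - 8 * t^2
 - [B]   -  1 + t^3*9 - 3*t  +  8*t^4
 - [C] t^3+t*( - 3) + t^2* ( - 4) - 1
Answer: B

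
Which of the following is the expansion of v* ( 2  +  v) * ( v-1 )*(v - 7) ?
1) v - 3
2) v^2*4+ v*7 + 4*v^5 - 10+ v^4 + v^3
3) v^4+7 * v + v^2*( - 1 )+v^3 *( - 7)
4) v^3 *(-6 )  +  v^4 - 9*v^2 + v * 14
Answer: 4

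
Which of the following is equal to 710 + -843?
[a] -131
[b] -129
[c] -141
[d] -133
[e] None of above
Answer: d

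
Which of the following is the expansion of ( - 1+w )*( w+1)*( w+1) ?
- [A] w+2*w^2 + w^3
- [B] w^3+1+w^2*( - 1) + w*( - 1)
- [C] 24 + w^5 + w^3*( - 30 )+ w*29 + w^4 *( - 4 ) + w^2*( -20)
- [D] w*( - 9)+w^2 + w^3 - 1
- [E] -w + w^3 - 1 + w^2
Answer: E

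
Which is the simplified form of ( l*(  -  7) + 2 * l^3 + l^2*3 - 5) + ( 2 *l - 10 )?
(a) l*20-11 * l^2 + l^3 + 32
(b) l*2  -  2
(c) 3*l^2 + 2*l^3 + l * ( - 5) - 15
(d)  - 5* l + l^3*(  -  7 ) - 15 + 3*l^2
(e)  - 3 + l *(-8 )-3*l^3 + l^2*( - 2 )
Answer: c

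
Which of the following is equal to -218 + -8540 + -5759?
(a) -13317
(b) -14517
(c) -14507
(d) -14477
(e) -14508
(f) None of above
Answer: b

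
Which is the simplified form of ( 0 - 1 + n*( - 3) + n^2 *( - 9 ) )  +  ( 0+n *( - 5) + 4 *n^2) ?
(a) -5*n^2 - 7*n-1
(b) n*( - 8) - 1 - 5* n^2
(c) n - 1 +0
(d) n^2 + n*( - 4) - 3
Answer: b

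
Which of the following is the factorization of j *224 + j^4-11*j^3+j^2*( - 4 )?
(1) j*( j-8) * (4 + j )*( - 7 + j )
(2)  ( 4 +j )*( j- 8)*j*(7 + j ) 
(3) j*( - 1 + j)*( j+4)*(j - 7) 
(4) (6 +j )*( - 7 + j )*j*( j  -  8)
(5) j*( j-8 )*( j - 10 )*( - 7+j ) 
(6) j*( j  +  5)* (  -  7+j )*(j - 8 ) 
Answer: 1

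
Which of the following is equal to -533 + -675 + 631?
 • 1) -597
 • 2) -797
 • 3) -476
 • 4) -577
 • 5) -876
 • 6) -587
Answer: 4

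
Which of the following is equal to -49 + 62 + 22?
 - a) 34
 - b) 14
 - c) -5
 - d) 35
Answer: d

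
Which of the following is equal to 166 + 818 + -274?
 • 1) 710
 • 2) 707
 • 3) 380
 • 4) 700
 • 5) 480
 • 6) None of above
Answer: 1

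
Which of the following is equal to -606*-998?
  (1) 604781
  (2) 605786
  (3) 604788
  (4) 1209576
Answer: 3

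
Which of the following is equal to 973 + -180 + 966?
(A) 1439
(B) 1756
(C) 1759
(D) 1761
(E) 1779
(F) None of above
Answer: C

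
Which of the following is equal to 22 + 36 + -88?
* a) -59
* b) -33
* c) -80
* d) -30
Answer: d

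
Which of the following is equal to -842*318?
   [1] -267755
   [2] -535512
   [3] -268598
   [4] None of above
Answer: 4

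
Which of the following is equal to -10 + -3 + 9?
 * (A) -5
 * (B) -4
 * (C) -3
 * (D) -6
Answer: B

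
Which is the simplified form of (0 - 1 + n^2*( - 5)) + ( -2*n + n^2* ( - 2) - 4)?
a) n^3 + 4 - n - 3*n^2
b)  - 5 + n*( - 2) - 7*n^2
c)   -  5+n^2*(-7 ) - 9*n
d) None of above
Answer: b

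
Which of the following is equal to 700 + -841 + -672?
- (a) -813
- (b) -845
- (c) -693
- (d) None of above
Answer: a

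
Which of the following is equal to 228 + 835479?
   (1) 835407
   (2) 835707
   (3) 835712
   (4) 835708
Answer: 2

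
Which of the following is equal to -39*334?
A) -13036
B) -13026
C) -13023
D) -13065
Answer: B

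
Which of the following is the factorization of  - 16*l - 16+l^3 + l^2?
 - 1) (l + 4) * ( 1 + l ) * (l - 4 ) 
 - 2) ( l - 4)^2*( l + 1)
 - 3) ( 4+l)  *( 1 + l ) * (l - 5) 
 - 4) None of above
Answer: 1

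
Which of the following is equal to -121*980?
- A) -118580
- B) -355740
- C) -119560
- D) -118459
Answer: A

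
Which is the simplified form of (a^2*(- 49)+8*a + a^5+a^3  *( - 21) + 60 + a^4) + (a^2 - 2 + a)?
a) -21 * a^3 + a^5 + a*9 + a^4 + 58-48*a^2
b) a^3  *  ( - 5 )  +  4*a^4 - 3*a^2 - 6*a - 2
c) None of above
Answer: a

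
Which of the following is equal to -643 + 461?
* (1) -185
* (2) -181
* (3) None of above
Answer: 3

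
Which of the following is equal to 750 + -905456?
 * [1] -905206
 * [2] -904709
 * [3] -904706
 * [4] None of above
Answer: 3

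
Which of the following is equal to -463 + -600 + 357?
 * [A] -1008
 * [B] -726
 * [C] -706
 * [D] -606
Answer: C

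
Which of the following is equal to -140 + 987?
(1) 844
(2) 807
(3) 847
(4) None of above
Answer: 3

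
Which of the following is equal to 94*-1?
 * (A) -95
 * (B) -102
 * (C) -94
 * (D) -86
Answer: C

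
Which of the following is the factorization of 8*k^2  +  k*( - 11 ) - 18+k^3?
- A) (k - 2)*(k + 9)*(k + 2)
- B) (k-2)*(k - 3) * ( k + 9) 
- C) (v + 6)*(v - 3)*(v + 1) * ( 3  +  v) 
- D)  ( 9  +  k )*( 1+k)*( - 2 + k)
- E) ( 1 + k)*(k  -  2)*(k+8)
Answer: D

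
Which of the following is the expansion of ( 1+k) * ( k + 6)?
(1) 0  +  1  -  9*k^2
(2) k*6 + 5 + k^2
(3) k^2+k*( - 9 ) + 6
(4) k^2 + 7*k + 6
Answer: 4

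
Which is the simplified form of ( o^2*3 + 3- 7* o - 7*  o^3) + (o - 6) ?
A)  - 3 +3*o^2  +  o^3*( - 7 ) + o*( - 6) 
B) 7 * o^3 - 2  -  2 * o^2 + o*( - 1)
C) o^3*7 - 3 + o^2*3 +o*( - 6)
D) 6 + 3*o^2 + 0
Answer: A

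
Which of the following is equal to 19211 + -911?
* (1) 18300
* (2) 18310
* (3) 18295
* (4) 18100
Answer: 1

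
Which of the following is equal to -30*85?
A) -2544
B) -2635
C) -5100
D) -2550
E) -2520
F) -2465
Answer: D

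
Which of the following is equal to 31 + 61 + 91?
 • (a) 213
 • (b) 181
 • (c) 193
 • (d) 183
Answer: d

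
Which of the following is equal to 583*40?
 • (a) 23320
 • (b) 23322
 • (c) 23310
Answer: a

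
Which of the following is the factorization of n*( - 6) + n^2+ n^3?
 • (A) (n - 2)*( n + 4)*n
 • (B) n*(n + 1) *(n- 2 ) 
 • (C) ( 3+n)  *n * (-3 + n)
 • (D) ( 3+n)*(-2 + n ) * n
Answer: D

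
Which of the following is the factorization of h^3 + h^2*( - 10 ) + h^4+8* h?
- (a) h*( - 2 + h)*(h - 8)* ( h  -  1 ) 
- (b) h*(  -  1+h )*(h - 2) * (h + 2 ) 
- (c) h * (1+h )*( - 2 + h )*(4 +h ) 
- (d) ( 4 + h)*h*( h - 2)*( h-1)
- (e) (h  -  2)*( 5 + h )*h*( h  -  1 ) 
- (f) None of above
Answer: d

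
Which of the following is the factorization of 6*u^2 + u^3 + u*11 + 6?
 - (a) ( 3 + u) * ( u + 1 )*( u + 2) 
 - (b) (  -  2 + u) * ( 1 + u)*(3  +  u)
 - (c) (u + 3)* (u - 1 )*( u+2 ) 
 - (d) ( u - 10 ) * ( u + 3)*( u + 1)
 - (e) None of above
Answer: a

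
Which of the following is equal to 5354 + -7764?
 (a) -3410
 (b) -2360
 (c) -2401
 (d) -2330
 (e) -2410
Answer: e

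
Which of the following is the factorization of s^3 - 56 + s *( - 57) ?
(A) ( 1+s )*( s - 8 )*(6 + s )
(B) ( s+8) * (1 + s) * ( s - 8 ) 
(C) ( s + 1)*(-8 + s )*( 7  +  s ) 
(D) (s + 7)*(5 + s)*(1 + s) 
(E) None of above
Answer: C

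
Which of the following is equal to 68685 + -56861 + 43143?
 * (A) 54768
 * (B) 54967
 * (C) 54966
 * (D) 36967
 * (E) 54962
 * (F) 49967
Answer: B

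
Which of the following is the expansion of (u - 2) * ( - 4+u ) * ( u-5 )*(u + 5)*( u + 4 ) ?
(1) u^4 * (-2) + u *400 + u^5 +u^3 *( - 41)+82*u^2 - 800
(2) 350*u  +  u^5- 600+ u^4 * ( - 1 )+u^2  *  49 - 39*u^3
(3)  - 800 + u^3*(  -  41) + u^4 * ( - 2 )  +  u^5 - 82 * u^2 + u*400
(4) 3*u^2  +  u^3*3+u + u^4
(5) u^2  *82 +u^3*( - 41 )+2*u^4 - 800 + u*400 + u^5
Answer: 1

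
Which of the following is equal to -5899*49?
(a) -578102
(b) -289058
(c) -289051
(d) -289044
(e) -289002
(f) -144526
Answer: c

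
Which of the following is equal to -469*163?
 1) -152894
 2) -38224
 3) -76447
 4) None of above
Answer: 3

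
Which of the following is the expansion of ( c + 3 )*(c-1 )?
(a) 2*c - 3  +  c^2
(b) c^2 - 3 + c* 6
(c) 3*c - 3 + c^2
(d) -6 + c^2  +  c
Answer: a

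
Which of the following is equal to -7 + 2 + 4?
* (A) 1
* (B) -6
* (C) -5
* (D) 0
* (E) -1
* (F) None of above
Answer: E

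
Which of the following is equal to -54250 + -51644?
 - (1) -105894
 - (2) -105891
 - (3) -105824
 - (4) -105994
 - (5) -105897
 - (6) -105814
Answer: 1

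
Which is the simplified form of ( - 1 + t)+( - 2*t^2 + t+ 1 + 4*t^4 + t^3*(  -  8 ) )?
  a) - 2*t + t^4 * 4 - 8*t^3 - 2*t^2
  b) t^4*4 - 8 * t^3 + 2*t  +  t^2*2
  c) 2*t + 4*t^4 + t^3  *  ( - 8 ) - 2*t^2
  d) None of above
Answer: c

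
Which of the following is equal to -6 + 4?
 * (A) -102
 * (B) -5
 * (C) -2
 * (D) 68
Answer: C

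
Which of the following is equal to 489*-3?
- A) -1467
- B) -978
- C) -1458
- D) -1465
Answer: A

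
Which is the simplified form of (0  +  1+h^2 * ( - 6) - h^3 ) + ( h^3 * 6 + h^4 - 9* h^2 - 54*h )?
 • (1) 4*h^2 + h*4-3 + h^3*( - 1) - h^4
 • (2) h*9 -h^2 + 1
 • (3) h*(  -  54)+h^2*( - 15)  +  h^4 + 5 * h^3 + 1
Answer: 3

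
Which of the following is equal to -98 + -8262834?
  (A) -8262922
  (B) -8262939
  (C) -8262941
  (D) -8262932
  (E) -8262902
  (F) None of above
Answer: D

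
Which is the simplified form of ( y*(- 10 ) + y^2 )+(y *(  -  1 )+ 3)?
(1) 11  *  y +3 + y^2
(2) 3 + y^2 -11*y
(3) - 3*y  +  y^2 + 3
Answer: 2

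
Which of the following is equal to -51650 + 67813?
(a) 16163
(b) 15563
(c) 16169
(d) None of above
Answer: a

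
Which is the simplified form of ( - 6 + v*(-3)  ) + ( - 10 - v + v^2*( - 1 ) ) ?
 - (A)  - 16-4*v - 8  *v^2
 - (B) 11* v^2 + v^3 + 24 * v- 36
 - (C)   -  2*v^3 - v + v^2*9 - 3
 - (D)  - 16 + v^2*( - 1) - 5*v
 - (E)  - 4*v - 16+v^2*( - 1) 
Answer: E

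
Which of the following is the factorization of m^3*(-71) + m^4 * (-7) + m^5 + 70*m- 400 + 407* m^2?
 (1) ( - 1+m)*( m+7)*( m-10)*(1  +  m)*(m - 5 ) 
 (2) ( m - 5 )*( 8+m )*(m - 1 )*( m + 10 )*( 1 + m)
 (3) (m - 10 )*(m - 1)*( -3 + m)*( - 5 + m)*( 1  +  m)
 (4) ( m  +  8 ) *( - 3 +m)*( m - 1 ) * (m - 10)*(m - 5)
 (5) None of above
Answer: 5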